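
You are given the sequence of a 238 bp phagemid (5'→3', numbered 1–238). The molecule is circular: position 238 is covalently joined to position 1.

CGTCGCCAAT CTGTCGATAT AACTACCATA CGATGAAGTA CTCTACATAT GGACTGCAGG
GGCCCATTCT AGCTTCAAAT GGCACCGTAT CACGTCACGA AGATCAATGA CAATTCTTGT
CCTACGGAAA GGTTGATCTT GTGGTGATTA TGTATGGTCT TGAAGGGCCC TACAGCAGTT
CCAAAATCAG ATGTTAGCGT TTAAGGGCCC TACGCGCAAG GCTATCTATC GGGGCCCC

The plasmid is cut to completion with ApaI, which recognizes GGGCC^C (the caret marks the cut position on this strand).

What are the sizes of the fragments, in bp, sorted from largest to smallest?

105, 66, 40, 27 bp

ApaI sites (GGGCCC) start at positions 60, 165, 205, 232.
ApaI cuts after base 5 of each site (before the last base), so after positions 64, 169, 209, 236.
Circular molecule, 4 cuts → 4 fragments:
  65–169 → 105 bp
  170–209 → 40 bp
  210–236 → 27 bp
  237–238 then 1–64 → 2 + 64 = 66 bp
Sorted largest to smallest: 105, 66, 40, 27 bp.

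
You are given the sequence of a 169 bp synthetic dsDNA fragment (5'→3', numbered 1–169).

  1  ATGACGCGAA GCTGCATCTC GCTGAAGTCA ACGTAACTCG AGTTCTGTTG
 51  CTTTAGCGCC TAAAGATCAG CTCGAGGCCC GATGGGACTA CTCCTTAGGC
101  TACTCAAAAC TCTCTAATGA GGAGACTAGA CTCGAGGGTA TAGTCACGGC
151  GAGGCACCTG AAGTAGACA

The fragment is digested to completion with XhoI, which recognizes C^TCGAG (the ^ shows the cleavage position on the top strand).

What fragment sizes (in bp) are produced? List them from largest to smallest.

XhoI sites (CTCGAG) start at positions 37, 71, 131.
XhoI cuts after the first base of each site, so after positions 37, 71, 131.
Linear molecule, 3 cuts → 4 fragments:
  1–37 → 37 bp
  38–71 → 34 bp
  72–131 → 60 bp
  132–169 → 38 bp
Sorted largest to smallest: 60, 38, 37, 34 bp.

60, 38, 37, 34 bp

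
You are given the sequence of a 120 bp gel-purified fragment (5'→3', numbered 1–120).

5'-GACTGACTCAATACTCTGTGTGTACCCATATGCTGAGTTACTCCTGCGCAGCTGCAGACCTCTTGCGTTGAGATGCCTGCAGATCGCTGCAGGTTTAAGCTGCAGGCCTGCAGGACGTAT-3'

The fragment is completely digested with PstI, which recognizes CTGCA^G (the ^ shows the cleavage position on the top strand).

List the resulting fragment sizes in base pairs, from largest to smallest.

PstI sites (CTGCAG) start at positions 52, 77, 87, 100, 108.
PstI cuts after base 5 of each site (before the last base), so after positions 56, 81, 91, 104, 112.
Linear molecule, 5 cuts → 6 fragments:
  1–56 → 56 bp
  57–81 → 25 bp
  82–91 → 10 bp
  92–104 → 13 bp
  105–112 → 8 bp
  113–120 → 8 bp
Sorted largest to smallest: 56, 25, 13, 10, 8, 8 bp.

56, 25, 13, 10, 8, 8 bp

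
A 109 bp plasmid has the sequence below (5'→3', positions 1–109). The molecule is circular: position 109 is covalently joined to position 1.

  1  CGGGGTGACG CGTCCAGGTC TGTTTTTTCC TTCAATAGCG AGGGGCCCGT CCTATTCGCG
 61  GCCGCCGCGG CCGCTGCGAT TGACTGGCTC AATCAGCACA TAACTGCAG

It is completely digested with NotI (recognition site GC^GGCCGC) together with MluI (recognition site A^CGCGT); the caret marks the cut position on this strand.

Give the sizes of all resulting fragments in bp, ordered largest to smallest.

NotI sites (GCGGCCGC) start at positions 58, 67.
NotI cuts after base 2 of each site, so after positions 59, 68.
The MluI site (ACGCGT) starts at position 8.
MluI cuts after the first base of each site, so after position 8.
Combined cut positions: 8, 59, 68.
Circular molecule, 3 cuts → 3 fragments:
  9–59 → 51 bp
  60–68 → 9 bp
  69–109 then 1–8 → 41 + 8 = 49 bp
Sorted largest to smallest: 51, 49, 9 bp.

51, 49, 9 bp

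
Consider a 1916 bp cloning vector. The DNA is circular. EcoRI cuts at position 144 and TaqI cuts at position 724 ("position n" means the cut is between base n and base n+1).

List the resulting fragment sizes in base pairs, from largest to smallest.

Combined cut positions (sorted): 144, 724.
Circular molecule, 2 cuts → 2 fragments:
  724 − 144 = 580 bp
  wrap: 1916 − 724 + 144 = 1336 bp
Sorted largest to smallest: 1336, 580 bp.

1336, 580 bp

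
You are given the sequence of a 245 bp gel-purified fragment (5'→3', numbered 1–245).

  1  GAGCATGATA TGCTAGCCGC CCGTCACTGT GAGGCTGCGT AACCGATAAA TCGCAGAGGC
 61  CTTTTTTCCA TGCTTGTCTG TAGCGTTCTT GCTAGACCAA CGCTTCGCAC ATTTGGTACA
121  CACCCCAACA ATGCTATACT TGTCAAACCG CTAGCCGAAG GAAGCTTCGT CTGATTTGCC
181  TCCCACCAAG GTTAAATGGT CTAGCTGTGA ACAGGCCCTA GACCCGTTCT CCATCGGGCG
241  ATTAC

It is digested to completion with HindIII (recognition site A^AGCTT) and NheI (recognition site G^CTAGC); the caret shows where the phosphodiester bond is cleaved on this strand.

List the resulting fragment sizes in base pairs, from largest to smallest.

138, 83, 12, 12 bp

The HindIII site (AAGCTT) starts at position 162.
HindIII cuts after the first base of each site, so after position 162.
NheI sites (GCTAGC) start at positions 12, 150.
NheI cuts after the first base of each site, so after positions 12, 150.
Combined cut positions: 12, 150, 162.
Linear molecule, 3 cuts → 4 fragments:
  1–12 → 12 bp
  13–150 → 138 bp
  151–162 → 12 bp
  163–245 → 83 bp
Sorted largest to smallest: 138, 83, 12, 12 bp.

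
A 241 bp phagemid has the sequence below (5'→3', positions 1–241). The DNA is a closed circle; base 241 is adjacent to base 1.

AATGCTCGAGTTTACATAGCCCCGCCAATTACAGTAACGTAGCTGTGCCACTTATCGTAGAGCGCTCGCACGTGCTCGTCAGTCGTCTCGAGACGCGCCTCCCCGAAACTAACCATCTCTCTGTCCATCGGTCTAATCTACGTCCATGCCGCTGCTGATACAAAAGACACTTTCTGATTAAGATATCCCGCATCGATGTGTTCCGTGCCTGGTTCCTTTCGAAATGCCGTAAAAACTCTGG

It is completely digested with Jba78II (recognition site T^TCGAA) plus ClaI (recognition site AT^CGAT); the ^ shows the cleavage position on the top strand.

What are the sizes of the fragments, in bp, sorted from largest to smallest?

The Jba78II site (TTCGAA) starts at position 218.
Jba78II cuts after the first base of each site, so after position 218.
The ClaI site (ATCGAT) starts at position 192.
ClaI cuts after base 2 of each site, so after position 193.
Combined cut positions: 193, 218.
Circular molecule, 2 cuts → 2 fragments:
  194–218 → 25 bp
  219–241 then 1–193 → 23 + 193 = 216 bp
Sorted largest to smallest: 216, 25 bp.

216, 25 bp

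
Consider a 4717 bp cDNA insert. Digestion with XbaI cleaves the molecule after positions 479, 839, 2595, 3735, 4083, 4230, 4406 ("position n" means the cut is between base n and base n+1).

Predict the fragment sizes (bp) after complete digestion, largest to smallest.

Linear molecule, 7 cuts → 8 fragments:
  479 − 0 = 479 bp
  839 − 479 = 360 bp
  2595 − 839 = 1756 bp
  3735 − 2595 = 1140 bp
  4083 − 3735 = 348 bp
  4230 − 4083 = 147 bp
  4406 − 4230 = 176 bp
  4717 − 4406 = 311 bp
Sorted largest to smallest: 1756, 1140, 479, 360, 348, 311, 176, 147 bp.

1756, 1140, 479, 360, 348, 311, 176, 147 bp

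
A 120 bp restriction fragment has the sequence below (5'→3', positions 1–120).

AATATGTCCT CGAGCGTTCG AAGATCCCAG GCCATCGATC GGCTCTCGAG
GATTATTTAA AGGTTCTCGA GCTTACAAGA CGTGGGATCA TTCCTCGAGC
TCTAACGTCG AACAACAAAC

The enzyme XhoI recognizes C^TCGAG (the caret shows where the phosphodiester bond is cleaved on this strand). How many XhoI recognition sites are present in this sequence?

4

CTCGAG occurs starting at positions 9, 45, 66, 94.
XhoI cuts at 4 sites.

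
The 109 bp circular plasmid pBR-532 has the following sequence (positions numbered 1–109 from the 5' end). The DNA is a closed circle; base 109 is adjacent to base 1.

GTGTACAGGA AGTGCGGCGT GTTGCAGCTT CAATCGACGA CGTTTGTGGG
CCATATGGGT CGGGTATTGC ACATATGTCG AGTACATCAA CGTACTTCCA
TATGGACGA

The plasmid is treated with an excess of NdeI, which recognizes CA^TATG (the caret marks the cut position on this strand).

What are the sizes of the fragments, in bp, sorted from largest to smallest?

NdeI sites (CATATG) start at positions 52, 72, 99.
NdeI cuts after base 2 of each site, so after positions 53, 73, 100.
Circular molecule, 3 cuts → 3 fragments:
  54–73 → 20 bp
  74–100 → 27 bp
  101–109 then 1–53 → 9 + 53 = 62 bp
Sorted largest to smallest: 62, 27, 20 bp.

62, 27, 20 bp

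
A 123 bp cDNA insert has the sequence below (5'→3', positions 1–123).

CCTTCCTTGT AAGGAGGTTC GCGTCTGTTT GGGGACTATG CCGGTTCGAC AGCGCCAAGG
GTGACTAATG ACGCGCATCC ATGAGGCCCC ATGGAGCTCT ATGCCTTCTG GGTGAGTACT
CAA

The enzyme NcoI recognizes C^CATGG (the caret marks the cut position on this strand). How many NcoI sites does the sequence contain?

1

CCATGG occurs starting at position 89.
NcoI cuts at 1 site.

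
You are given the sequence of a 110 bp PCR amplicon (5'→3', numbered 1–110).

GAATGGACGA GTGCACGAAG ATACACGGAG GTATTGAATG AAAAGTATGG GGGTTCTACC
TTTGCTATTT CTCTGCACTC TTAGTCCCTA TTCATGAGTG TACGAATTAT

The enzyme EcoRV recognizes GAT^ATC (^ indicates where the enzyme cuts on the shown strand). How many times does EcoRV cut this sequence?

No occurrence of GATATC is present in the sequence.
EcoRV does not cut: 0 sites.

0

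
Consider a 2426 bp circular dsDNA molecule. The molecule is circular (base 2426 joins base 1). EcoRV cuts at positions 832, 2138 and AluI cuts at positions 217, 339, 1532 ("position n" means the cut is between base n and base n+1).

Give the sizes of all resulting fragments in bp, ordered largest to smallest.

700, 606, 505, 493, 122 bp

Combined cut positions (sorted): 217, 339, 832, 1532, 2138.
Circular molecule, 5 cuts → 5 fragments:
  339 − 217 = 122 bp
  832 − 339 = 493 bp
  1532 − 832 = 700 bp
  2138 − 1532 = 606 bp
  wrap: 2426 − 2138 + 217 = 505 bp
Sorted largest to smallest: 700, 606, 505, 493, 122 bp.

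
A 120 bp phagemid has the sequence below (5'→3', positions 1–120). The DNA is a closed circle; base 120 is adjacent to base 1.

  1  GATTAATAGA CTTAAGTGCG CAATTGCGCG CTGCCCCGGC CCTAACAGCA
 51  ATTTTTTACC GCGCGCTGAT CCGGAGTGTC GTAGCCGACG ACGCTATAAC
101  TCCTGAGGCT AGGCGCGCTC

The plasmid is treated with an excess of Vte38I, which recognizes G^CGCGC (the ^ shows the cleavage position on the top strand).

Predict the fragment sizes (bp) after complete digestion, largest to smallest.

52, 35, 33 bp

Vte38I sites (GCGCGC) start at positions 26, 61, 113.
Vte38I cuts after the first base of each site, so after positions 26, 61, 113.
Circular molecule, 3 cuts → 3 fragments:
  27–61 → 35 bp
  62–113 → 52 bp
  114–120 then 1–26 → 7 + 26 = 33 bp
Sorted largest to smallest: 52, 35, 33 bp.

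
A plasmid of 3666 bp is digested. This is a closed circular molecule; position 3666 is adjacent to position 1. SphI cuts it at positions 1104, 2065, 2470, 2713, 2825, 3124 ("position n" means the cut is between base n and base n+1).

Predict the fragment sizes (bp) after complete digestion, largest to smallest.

1646, 961, 405, 299, 243, 112 bp

Circular molecule, 6 cuts → 6 fragments:
  2065 − 1104 = 961 bp
  2470 − 2065 = 405 bp
  2713 − 2470 = 243 bp
  2825 − 2713 = 112 bp
  3124 − 2825 = 299 bp
  wrap: 3666 − 3124 + 1104 = 1646 bp
Sorted largest to smallest: 1646, 961, 405, 299, 243, 112 bp.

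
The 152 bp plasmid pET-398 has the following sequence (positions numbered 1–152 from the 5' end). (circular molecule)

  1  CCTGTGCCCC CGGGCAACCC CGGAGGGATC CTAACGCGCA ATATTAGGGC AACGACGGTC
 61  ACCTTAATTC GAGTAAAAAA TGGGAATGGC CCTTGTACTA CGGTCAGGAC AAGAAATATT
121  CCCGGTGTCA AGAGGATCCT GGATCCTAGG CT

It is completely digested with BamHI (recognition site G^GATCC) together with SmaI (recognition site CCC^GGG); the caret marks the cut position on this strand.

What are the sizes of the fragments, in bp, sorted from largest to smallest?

108, 22, 15, 7 bp

BamHI sites (GGATCC) start at positions 26, 134, 141.
BamHI cuts after the first base of each site, so after positions 26, 134, 141.
The SmaI site (CCCGGG) starts at position 9.
SmaI cuts after base 3 of each site, so after position 11.
Combined cut positions: 11, 26, 134, 141.
Circular molecule, 4 cuts → 4 fragments:
  12–26 → 15 bp
  27–134 → 108 bp
  135–141 → 7 bp
  142–152 then 1–11 → 11 + 11 = 22 bp
Sorted largest to smallest: 108, 22, 15, 7 bp.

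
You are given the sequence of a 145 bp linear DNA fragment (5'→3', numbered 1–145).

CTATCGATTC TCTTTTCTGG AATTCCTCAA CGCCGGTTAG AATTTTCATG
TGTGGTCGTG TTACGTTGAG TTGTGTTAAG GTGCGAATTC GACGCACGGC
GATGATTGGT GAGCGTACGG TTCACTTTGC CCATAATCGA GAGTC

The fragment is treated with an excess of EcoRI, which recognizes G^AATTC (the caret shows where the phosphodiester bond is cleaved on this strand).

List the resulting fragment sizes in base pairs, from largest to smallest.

65, 60, 20 bp

EcoRI sites (GAATTC) start at positions 20, 85.
EcoRI cuts after the first base of each site, so after positions 20, 85.
Linear molecule, 2 cuts → 3 fragments:
  1–20 → 20 bp
  21–85 → 65 bp
  86–145 → 60 bp
Sorted largest to smallest: 65, 60, 20 bp.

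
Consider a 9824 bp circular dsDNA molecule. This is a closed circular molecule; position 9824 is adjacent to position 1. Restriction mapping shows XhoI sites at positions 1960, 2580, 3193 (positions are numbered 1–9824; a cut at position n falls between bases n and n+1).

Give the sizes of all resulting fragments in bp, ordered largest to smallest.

Circular molecule, 3 cuts → 3 fragments:
  2580 − 1960 = 620 bp
  3193 − 2580 = 613 bp
  wrap: 9824 − 3193 + 1960 = 8591 bp
Sorted largest to smallest: 8591, 620, 613 bp.

8591, 620, 613 bp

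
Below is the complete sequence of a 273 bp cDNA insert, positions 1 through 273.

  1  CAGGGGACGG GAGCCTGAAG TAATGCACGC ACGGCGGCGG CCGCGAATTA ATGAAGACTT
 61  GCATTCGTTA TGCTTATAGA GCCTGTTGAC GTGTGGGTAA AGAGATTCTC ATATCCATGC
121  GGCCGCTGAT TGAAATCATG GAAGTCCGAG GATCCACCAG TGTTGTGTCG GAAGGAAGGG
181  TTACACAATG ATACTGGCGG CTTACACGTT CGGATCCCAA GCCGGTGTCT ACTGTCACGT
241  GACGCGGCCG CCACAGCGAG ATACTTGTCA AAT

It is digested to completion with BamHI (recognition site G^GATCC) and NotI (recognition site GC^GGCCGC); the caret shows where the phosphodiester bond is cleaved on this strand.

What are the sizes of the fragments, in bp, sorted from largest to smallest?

BamHI sites (GGATCC) start at positions 150, 212.
BamHI cuts after the first base of each site, so after positions 150, 212.
NotI sites (GCGGCCGC) start at positions 37, 119, 244.
NotI cuts after base 2 of each site, so after positions 38, 120, 245.
Combined cut positions: 38, 120, 150, 212, 245.
Linear molecule, 5 cuts → 6 fragments:
  1–38 → 38 bp
  39–120 → 82 bp
  121–150 → 30 bp
  151–212 → 62 bp
  213–245 → 33 bp
  246–273 → 28 bp
Sorted largest to smallest: 82, 62, 38, 33, 30, 28 bp.

82, 62, 38, 33, 30, 28 bp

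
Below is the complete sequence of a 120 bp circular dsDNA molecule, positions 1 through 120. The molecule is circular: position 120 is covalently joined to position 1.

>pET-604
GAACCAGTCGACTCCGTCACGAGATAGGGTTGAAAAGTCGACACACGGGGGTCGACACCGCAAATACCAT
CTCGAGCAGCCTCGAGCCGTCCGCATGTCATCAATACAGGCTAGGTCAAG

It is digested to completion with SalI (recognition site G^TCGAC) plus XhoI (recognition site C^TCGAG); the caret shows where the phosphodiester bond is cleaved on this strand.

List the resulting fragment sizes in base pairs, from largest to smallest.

46, 30, 20, 14, 10 bp

SalI sites (GTCGAC) start at positions 7, 37, 51.
SalI cuts after the first base of each site, so after positions 7, 37, 51.
XhoI sites (CTCGAG) start at positions 71, 81.
XhoI cuts after the first base of each site, so after positions 71, 81.
Combined cut positions: 7, 37, 51, 71, 81.
Circular molecule, 5 cuts → 5 fragments:
  8–37 → 30 bp
  38–51 → 14 bp
  52–71 → 20 bp
  72–81 → 10 bp
  82–120 then 1–7 → 39 + 7 = 46 bp
Sorted largest to smallest: 46, 30, 20, 14, 10 bp.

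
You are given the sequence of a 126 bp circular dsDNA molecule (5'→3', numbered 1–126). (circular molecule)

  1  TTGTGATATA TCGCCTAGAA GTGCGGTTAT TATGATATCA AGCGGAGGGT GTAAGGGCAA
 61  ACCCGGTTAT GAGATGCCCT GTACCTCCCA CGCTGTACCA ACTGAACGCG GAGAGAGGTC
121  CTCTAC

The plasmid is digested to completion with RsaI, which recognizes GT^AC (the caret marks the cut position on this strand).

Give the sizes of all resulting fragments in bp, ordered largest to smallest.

RsaI sites (GTAC) start at positions 81, 95.
RsaI cuts after base 2 of each site, so after positions 82, 96.
Circular molecule, 2 cuts → 2 fragments:
  83–96 → 14 bp
  97–126 then 1–82 → 30 + 82 = 112 bp
Sorted largest to smallest: 112, 14 bp.

112, 14 bp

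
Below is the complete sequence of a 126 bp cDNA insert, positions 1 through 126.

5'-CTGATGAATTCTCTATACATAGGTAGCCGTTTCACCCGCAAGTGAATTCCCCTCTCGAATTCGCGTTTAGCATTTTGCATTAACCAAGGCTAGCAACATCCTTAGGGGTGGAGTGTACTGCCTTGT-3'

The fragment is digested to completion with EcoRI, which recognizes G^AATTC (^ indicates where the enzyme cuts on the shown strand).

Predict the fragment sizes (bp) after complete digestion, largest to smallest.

EcoRI sites (GAATTC) start at positions 6, 44, 57.
EcoRI cuts after the first base of each site, so after positions 6, 44, 57.
Linear molecule, 3 cuts → 4 fragments:
  1–6 → 6 bp
  7–44 → 38 bp
  45–57 → 13 bp
  58–126 → 69 bp
Sorted largest to smallest: 69, 38, 13, 6 bp.

69, 38, 13, 6 bp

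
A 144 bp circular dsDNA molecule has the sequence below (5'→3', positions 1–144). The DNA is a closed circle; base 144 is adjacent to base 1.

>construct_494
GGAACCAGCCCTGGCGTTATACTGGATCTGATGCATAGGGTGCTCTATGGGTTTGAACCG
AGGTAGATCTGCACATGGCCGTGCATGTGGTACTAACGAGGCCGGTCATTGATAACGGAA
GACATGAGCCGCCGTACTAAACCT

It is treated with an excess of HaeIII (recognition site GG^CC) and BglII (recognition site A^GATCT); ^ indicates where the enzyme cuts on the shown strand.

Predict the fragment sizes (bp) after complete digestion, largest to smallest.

HaeIII sites (GGCC) start at positions 77, 100.
HaeIII cuts after base 2 of each site, so after positions 78, 101.
The BglII site (AGATCT) starts at position 65.
BglII cuts after the first base of each site, so after position 65.
Combined cut positions: 65, 78, 101.
Circular molecule, 3 cuts → 3 fragments:
  66–78 → 13 bp
  79–101 → 23 bp
  102–144 then 1–65 → 43 + 65 = 108 bp
Sorted largest to smallest: 108, 23, 13 bp.

108, 23, 13 bp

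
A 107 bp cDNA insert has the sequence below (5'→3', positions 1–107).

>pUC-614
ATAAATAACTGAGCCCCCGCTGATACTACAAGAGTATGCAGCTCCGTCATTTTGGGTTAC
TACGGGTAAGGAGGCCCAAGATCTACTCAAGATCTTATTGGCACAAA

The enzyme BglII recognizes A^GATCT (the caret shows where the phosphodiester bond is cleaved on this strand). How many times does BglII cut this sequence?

AGATCT occurs starting at positions 79, 90.
BglII cuts at 2 sites.

2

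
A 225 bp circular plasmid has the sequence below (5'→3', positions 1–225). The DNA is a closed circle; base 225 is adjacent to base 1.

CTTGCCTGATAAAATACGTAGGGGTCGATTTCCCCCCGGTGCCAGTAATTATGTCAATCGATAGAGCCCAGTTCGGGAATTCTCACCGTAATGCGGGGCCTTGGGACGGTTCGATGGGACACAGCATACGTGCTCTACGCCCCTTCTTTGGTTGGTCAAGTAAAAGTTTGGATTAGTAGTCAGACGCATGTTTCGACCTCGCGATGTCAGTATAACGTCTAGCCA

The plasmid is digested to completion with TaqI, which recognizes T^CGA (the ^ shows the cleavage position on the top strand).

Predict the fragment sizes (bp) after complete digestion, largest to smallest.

TaqI sites (TCGA) start at positions 25, 58, 111, 193.
TaqI cuts after the first base of each site, so after positions 25, 58, 111, 193.
Circular molecule, 4 cuts → 4 fragments:
  26–58 → 33 bp
  59–111 → 53 bp
  112–193 → 82 bp
  194–225 then 1–25 → 32 + 25 = 57 bp
Sorted largest to smallest: 82, 57, 53, 33 bp.

82, 57, 53, 33 bp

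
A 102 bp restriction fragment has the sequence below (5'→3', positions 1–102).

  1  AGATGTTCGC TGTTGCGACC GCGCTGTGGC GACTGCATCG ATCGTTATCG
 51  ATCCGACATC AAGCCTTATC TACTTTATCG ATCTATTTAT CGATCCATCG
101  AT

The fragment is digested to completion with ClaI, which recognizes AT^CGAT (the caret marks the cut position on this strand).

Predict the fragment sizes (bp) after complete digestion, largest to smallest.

ClaI sites (ATCGAT) start at positions 37, 47, 77, 89, 97.
ClaI cuts after base 2 of each site, so after positions 38, 48, 78, 90, 98.
Linear molecule, 5 cuts → 6 fragments:
  1–38 → 38 bp
  39–48 → 10 bp
  49–78 → 30 bp
  79–90 → 12 bp
  91–98 → 8 bp
  99–102 → 4 bp
Sorted largest to smallest: 38, 30, 12, 10, 8, 4 bp.

38, 30, 12, 10, 8, 4 bp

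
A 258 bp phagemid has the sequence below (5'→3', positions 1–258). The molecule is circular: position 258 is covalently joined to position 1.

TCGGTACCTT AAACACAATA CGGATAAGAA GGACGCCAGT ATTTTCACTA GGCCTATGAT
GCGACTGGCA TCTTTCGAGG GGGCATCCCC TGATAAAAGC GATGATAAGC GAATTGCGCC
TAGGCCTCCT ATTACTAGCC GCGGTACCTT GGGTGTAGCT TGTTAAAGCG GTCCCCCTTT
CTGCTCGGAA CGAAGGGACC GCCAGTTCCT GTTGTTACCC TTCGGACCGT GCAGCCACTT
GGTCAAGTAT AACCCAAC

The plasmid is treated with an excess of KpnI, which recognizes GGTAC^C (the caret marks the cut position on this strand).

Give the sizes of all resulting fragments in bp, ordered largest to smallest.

KpnI sites (GGTACC) start at positions 3, 143.
KpnI cuts after base 5 of each site (before the last base), so after positions 7, 147.
Circular molecule, 2 cuts → 2 fragments:
  8–147 → 140 bp
  148–258 then 1–7 → 111 + 7 = 118 bp
Sorted largest to smallest: 140, 118 bp.

140, 118 bp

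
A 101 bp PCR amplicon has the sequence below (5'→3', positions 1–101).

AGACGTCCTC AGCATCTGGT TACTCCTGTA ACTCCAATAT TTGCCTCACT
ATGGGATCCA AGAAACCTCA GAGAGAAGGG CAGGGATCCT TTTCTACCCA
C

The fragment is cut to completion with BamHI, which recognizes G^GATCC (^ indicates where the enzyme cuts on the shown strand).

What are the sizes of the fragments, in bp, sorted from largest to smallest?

54, 30, 17 bp

BamHI sites (GGATCC) start at positions 54, 84.
BamHI cuts after the first base of each site, so after positions 54, 84.
Linear molecule, 2 cuts → 3 fragments:
  1–54 → 54 bp
  55–84 → 30 bp
  85–101 → 17 bp
Sorted largest to smallest: 54, 30, 17 bp.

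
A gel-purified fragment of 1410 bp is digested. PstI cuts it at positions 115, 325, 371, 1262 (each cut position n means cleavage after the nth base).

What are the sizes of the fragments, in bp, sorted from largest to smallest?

Linear molecule, 4 cuts → 5 fragments:
  115 − 0 = 115 bp
  325 − 115 = 210 bp
  371 − 325 = 46 bp
  1262 − 371 = 891 bp
  1410 − 1262 = 148 bp
Sorted largest to smallest: 891, 210, 148, 115, 46 bp.

891, 210, 148, 115, 46 bp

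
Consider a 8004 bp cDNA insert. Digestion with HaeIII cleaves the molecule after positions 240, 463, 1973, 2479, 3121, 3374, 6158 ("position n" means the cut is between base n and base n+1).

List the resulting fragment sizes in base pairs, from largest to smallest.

2784, 1846, 1510, 642, 506, 253, 240, 223 bp

Linear molecule, 7 cuts → 8 fragments:
  240 − 0 = 240 bp
  463 − 240 = 223 bp
  1973 − 463 = 1510 bp
  2479 − 1973 = 506 bp
  3121 − 2479 = 642 bp
  3374 − 3121 = 253 bp
  6158 − 3374 = 2784 bp
  8004 − 6158 = 1846 bp
Sorted largest to smallest: 2784, 1846, 1510, 642, 506, 253, 240, 223 bp.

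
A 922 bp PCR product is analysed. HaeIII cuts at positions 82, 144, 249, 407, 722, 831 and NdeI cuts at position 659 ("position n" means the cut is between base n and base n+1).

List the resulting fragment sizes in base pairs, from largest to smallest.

252, 158, 109, 105, 91, 82, 63, 62 bp

Combined cut positions (sorted): 82, 144, 249, 407, 659, 722, 831.
Linear molecule, 7 cuts → 8 fragments:
  82 − 0 = 82 bp
  144 − 82 = 62 bp
  249 − 144 = 105 bp
  407 − 249 = 158 bp
  659 − 407 = 252 bp
  722 − 659 = 63 bp
  831 − 722 = 109 bp
  922 − 831 = 91 bp
Sorted largest to smallest: 252, 158, 109, 105, 91, 82, 63, 62 bp.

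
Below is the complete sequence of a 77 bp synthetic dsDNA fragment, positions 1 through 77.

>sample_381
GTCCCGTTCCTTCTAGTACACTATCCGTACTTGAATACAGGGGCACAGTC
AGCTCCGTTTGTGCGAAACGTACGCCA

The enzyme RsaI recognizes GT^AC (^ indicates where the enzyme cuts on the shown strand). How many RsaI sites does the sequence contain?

3

GTAC occurs starting at positions 16, 27, 70.
RsaI cuts at 3 sites.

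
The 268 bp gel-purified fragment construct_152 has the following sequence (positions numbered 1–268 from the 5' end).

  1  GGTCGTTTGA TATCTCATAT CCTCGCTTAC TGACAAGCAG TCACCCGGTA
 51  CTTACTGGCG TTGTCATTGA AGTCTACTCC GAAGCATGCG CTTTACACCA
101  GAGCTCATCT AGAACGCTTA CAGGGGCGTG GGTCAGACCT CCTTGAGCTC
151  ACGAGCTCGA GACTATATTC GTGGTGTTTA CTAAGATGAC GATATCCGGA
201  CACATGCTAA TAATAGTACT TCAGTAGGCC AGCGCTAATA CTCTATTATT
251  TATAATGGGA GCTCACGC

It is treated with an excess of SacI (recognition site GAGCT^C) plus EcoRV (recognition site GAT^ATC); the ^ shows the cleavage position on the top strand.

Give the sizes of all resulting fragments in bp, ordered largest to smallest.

SacI sites (GAGCTC) start at positions 101, 145, 153, 259.
SacI cuts after base 5 of each site (before the last base), so after positions 105, 149, 157, 263.
EcoRV sites (GATATC) start at positions 9, 191.
EcoRV cuts after base 3 of each site, so after positions 11, 193.
Combined cut positions: 11, 105, 149, 157, 193, 263.
Linear molecule, 6 cuts → 7 fragments:
  1–11 → 11 bp
  12–105 → 94 bp
  106–149 → 44 bp
  150–157 → 8 bp
  158–193 → 36 bp
  194–263 → 70 bp
  264–268 → 5 bp
Sorted largest to smallest: 94, 70, 44, 36, 11, 8, 5 bp.

94, 70, 44, 36, 11, 8, 5 bp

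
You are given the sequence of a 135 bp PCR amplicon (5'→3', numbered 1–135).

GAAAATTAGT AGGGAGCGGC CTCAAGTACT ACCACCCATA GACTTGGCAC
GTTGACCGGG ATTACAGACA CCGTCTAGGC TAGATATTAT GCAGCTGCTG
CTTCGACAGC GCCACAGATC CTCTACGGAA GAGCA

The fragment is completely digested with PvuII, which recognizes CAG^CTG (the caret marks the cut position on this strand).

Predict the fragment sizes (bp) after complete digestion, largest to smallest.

The PvuII site (CAGCTG) starts at position 92.
PvuII cuts after base 3 of each site, so after position 94.
Linear molecule, 1 cut → 2 fragments:
  1–94 → 94 bp
  95–135 → 41 bp
Sorted largest to smallest: 94, 41 bp.

94, 41 bp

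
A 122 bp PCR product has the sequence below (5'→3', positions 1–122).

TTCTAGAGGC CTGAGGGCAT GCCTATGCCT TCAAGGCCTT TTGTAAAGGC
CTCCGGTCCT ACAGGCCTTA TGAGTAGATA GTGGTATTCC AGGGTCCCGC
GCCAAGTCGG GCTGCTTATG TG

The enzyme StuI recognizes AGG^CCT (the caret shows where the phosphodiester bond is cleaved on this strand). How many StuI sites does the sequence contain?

4

AGGCCT occurs starting at positions 7, 34, 47, 63.
StuI cuts at 4 sites.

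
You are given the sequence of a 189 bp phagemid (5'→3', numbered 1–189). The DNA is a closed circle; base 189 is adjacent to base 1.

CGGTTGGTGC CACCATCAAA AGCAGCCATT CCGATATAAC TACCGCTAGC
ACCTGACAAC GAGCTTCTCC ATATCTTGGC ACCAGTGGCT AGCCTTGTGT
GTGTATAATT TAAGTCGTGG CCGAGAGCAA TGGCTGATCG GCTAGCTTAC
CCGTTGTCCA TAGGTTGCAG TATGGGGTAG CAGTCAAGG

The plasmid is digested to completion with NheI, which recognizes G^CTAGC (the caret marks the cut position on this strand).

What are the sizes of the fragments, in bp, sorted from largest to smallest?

93, 53, 43 bp

NheI sites (GCTAGC) start at positions 45, 88, 141.
NheI cuts after the first base of each site, so after positions 45, 88, 141.
Circular molecule, 3 cuts → 3 fragments:
  46–88 → 43 bp
  89–141 → 53 bp
  142–189 then 1–45 → 48 + 45 = 93 bp
Sorted largest to smallest: 93, 53, 43 bp.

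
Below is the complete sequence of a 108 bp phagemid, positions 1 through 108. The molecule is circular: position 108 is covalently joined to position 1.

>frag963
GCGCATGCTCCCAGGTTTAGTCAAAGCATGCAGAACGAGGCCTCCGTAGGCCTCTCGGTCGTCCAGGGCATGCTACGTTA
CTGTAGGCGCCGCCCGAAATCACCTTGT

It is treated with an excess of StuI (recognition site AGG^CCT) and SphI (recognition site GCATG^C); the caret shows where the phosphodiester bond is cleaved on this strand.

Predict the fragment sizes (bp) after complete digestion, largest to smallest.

43, 23, 22, 10, 10 bp

StuI sites (AGGCCT) start at positions 38, 48.
StuI cuts after base 3 of each site, so after positions 40, 50.
SphI sites (GCATGC) start at positions 3, 26, 68.
SphI cuts after base 5 of each site (before the last base), so after positions 7, 30, 72.
Combined cut positions: 7, 30, 40, 50, 72.
Circular molecule, 5 cuts → 5 fragments:
  8–30 → 23 bp
  31–40 → 10 bp
  41–50 → 10 bp
  51–72 → 22 bp
  73–108 then 1–7 → 36 + 7 = 43 bp
Sorted largest to smallest: 43, 23, 22, 10, 10 bp.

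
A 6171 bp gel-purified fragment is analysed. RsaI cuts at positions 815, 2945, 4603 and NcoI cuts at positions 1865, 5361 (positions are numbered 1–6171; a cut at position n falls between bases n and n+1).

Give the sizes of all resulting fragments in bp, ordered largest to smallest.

Combined cut positions (sorted): 815, 1865, 2945, 4603, 5361.
Linear molecule, 5 cuts → 6 fragments:
  815 − 0 = 815 bp
  1865 − 815 = 1050 bp
  2945 − 1865 = 1080 bp
  4603 − 2945 = 1658 bp
  5361 − 4603 = 758 bp
  6171 − 5361 = 810 bp
Sorted largest to smallest: 1658, 1080, 1050, 815, 810, 758 bp.

1658, 1080, 1050, 815, 810, 758 bp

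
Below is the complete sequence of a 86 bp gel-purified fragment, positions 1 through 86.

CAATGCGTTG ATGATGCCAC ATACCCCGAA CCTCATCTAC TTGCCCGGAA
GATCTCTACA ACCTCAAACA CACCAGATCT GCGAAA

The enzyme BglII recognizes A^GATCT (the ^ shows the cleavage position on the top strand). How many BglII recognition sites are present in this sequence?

2

AGATCT occurs starting at positions 50, 75.
BglII cuts at 2 sites.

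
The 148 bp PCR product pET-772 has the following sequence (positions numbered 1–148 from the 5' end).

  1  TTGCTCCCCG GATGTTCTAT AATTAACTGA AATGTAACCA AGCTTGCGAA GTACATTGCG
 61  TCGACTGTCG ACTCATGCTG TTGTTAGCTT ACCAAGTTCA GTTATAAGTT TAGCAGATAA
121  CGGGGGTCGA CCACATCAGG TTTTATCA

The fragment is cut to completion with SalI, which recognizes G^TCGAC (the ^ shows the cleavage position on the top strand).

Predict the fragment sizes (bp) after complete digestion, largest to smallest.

SalI sites (GTCGAC) start at positions 60, 67, 126.
SalI cuts after the first base of each site, so after positions 60, 67, 126.
Linear molecule, 3 cuts → 4 fragments:
  1–60 → 60 bp
  61–67 → 7 bp
  68–126 → 59 bp
  127–148 → 22 bp
Sorted largest to smallest: 60, 59, 22, 7 bp.

60, 59, 22, 7 bp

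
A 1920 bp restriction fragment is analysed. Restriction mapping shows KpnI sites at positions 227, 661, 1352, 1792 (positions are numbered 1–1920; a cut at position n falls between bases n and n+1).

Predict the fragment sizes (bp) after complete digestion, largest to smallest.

Linear molecule, 4 cuts → 5 fragments:
  227 − 0 = 227 bp
  661 − 227 = 434 bp
  1352 − 661 = 691 bp
  1792 − 1352 = 440 bp
  1920 − 1792 = 128 bp
Sorted largest to smallest: 691, 440, 434, 227, 128 bp.

691, 440, 434, 227, 128 bp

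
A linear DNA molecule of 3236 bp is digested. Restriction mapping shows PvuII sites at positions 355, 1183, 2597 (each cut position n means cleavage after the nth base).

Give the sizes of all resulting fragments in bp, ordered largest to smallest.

Linear molecule, 3 cuts → 4 fragments:
  355 − 0 = 355 bp
  1183 − 355 = 828 bp
  2597 − 1183 = 1414 bp
  3236 − 2597 = 639 bp
Sorted largest to smallest: 1414, 828, 639, 355 bp.

1414, 828, 639, 355 bp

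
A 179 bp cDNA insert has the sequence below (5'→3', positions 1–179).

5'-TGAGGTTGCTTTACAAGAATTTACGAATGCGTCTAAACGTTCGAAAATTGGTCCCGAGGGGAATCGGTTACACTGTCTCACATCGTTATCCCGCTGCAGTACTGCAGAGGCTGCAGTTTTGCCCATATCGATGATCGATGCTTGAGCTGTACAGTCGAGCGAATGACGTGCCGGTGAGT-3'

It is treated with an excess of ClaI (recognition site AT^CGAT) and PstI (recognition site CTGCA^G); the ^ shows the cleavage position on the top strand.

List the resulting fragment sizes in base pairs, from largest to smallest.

ClaI sites (ATCGAT) start at positions 127, 134.
ClaI cuts after base 2 of each site, so after positions 128, 135.
PstI sites (CTGCAG) start at positions 94, 102, 111.
PstI cuts after base 5 of each site (before the last base), so after positions 98, 106, 115.
Combined cut positions: 98, 106, 115, 128, 135.
Linear molecule, 5 cuts → 6 fragments:
  1–98 → 98 bp
  99–106 → 8 bp
  107–115 → 9 bp
  116–128 → 13 bp
  129–135 → 7 bp
  136–179 → 44 bp
Sorted largest to smallest: 98, 44, 13, 9, 8, 7 bp.

98, 44, 13, 9, 8, 7 bp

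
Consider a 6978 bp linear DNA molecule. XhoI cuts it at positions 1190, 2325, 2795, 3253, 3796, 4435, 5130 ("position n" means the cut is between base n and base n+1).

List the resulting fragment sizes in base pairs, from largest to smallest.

Linear molecule, 7 cuts → 8 fragments:
  1190 − 0 = 1190 bp
  2325 − 1190 = 1135 bp
  2795 − 2325 = 470 bp
  3253 − 2795 = 458 bp
  3796 − 3253 = 543 bp
  4435 − 3796 = 639 bp
  5130 − 4435 = 695 bp
  6978 − 5130 = 1848 bp
Sorted largest to smallest: 1848, 1190, 1135, 695, 639, 543, 470, 458 bp.

1848, 1190, 1135, 695, 639, 543, 470, 458 bp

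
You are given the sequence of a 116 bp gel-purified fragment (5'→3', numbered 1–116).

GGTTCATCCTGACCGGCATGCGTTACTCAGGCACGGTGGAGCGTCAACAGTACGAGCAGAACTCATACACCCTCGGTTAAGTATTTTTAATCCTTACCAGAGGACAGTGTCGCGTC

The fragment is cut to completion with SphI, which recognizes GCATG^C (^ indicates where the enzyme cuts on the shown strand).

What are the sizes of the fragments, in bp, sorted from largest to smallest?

The SphI site (GCATGC) starts at position 16.
SphI cuts after base 5 of each site (before the last base), so after position 20.
Linear molecule, 1 cut → 2 fragments:
  1–20 → 20 bp
  21–116 → 96 bp
Sorted largest to smallest: 96, 20 bp.

96, 20 bp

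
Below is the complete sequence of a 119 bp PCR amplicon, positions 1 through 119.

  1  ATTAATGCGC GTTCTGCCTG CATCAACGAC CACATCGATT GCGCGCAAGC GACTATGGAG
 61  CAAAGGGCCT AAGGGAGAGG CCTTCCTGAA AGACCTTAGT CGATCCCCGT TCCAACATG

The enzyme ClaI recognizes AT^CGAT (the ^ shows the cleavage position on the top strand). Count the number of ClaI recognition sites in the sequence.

1

ATCGAT occurs starting at position 34.
ClaI cuts at 1 site.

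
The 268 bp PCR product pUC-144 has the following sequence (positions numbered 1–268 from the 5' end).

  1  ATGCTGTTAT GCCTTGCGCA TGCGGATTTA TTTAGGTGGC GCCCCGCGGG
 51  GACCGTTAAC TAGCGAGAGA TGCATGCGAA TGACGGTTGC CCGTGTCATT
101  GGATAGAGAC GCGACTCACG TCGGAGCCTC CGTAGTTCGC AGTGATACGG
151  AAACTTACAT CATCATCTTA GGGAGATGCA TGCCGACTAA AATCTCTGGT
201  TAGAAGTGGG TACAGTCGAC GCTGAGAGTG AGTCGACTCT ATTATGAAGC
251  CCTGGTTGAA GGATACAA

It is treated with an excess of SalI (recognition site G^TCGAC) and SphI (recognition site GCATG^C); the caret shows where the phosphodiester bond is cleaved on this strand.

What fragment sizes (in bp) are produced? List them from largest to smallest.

SalI sites (GTCGAC) start at positions 215, 232.
SalI cuts after the first base of each site, so after positions 215, 232.
SphI sites (GCATGC) start at positions 18, 72, 178.
SphI cuts after base 5 of each site (before the last base), so after positions 22, 76, 182.
Combined cut positions: 22, 76, 182, 215, 232.
Linear molecule, 5 cuts → 6 fragments:
  1–22 → 22 bp
  23–76 → 54 bp
  77–182 → 106 bp
  183–215 → 33 bp
  216–232 → 17 bp
  233–268 → 36 bp
Sorted largest to smallest: 106, 54, 36, 33, 22, 17 bp.

106, 54, 36, 33, 22, 17 bp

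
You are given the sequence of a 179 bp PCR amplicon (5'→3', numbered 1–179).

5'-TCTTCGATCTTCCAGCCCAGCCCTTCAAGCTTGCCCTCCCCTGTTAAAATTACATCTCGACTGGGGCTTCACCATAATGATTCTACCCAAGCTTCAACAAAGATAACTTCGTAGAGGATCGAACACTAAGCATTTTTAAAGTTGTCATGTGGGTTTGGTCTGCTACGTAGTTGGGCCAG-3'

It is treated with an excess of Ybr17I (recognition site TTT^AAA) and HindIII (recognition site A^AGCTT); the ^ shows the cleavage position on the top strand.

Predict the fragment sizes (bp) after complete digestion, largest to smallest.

The Ybr17I site (TTTAAA) starts at position 135.
Ybr17I cuts after base 3 of each site, so after position 137.
HindIII sites (AAGCTT) start at positions 27, 89.
HindIII cuts after the first base of each site, so after positions 27, 89.
Combined cut positions: 27, 89, 137.
Linear molecule, 3 cuts → 4 fragments:
  1–27 → 27 bp
  28–89 → 62 bp
  90–137 → 48 bp
  138–179 → 42 bp
Sorted largest to smallest: 62, 48, 42, 27 bp.

62, 48, 42, 27 bp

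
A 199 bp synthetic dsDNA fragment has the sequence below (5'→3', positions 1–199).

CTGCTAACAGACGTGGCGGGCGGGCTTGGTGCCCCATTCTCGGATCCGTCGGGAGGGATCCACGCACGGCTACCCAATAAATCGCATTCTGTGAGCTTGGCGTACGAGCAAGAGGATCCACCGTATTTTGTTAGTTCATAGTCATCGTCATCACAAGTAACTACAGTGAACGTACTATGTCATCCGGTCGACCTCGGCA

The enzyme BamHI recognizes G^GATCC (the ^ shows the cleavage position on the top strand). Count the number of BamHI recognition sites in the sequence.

3

GGATCC occurs starting at positions 42, 56, 114.
BamHI cuts at 3 sites.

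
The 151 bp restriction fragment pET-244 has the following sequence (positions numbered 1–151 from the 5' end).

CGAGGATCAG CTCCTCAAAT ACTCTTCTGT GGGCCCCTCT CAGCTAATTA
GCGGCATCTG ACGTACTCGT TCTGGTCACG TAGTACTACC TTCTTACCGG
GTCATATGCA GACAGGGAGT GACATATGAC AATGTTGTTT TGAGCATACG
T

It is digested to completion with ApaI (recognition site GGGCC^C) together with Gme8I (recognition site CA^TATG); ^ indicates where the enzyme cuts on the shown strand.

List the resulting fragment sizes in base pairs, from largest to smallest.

69, 35, 27, 20 bp

The ApaI site (GGGCCC) starts at position 31.
ApaI cuts after base 5 of each site (before the last base), so after position 35.
Gme8I sites (CATATG) start at positions 103, 123.
Gme8I cuts after base 2 of each site, so after positions 104, 124.
Combined cut positions: 35, 104, 124.
Linear molecule, 3 cuts → 4 fragments:
  1–35 → 35 bp
  36–104 → 69 bp
  105–124 → 20 bp
  125–151 → 27 bp
Sorted largest to smallest: 69, 35, 27, 20 bp.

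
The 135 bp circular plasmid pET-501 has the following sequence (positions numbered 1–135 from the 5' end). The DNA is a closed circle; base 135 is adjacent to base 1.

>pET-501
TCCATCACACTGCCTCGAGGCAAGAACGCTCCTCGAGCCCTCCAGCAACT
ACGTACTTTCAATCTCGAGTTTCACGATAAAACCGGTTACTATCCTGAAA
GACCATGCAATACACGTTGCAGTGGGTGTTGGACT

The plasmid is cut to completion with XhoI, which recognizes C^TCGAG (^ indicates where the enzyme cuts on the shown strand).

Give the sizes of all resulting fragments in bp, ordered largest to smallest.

85, 32, 18 bp

XhoI sites (CTCGAG) start at positions 14, 32, 64.
XhoI cuts after the first base of each site, so after positions 14, 32, 64.
Circular molecule, 3 cuts → 3 fragments:
  15–32 → 18 bp
  33–64 → 32 bp
  65–135 then 1–14 → 71 + 14 = 85 bp
Sorted largest to smallest: 85, 32, 18 bp.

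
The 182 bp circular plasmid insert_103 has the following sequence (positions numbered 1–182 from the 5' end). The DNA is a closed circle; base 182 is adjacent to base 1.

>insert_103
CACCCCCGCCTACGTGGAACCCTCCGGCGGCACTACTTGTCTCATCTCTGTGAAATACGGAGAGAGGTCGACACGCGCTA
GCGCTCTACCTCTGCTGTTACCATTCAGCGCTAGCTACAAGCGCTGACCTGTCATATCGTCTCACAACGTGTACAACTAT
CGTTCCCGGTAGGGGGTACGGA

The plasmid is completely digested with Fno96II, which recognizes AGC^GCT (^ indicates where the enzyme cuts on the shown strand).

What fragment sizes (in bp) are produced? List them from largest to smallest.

Fno96II sites (AGCGCT) start at positions 80, 107, 120.
Fno96II cuts after base 3 of each site, so after positions 82, 109, 122.
Circular molecule, 3 cuts → 3 fragments:
  83–109 → 27 bp
  110–122 → 13 bp
  123–182 then 1–82 → 60 + 82 = 142 bp
Sorted largest to smallest: 142, 27, 13 bp.

142, 27, 13 bp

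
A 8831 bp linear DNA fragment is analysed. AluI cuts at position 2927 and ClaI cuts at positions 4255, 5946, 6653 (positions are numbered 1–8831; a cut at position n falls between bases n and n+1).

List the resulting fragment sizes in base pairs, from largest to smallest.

2927, 2178, 1691, 1328, 707 bp

Combined cut positions (sorted): 2927, 4255, 5946, 6653.
Linear molecule, 4 cuts → 5 fragments:
  2927 − 0 = 2927 bp
  4255 − 2927 = 1328 bp
  5946 − 4255 = 1691 bp
  6653 − 5946 = 707 bp
  8831 − 6653 = 2178 bp
Sorted largest to smallest: 2927, 2178, 1691, 1328, 707 bp.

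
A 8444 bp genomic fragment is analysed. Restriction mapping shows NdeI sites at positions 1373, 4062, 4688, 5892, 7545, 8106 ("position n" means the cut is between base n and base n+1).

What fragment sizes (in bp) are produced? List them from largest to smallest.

Linear molecule, 6 cuts → 7 fragments:
  1373 − 0 = 1373 bp
  4062 − 1373 = 2689 bp
  4688 − 4062 = 626 bp
  5892 − 4688 = 1204 bp
  7545 − 5892 = 1653 bp
  8106 − 7545 = 561 bp
  8444 − 8106 = 338 bp
Sorted largest to smallest: 2689, 1653, 1373, 1204, 626, 561, 338 bp.

2689, 1653, 1373, 1204, 626, 561, 338 bp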